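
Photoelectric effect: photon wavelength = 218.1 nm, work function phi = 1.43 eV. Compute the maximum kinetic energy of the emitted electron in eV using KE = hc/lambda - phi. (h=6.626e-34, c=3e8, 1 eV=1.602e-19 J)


E_photon = hc / lambda
= (6.626e-34)(3e8) / (218.1e-9)
= 9.1142e-19 J
= 5.6892 eV
KE = E_photon - phi
= 5.6892 - 1.43
= 4.2592 eV

4.2592


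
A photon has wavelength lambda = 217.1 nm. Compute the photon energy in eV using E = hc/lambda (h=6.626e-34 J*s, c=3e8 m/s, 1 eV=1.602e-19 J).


E = hc / lambda
= (6.626e-34)(3e8) / (217.1e-9)
= 1.9878e-25 / 2.1710e-07
= 9.1561e-19 J
Converting to eV: 9.1561e-19 / 1.602e-19
= 5.7154 eV

5.7154


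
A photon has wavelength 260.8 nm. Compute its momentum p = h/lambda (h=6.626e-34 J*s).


p = h / lambda
= 6.626e-34 / (260.8e-9)
= 6.626e-34 / 2.6080e-07
= 2.5406e-27 kg*m/s

2.5406e-27


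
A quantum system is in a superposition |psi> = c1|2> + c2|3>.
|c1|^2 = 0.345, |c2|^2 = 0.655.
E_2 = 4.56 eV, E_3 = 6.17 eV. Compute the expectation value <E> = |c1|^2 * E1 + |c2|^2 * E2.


<E> = |c1|^2 * E1 + |c2|^2 * E2
= 0.345 * 4.56 + 0.655 * 6.17
= 1.5732 + 4.0414
= 5.6146 eV

5.6146


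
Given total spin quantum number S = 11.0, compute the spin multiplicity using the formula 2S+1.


Spin multiplicity = 2S + 1
= 2 * 11.0 + 1
= 22.0 + 1
= 23

23


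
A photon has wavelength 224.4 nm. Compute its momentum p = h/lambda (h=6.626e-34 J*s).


p = h / lambda
= 6.626e-34 / (224.4e-9)
= 6.626e-34 / 2.2440e-07
= 2.9528e-27 kg*m/s

2.9528e-27


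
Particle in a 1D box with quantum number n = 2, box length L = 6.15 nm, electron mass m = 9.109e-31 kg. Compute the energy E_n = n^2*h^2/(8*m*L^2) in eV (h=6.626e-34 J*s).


E = n^2 * h^2 / (8 * m * L^2)
= 2^2 * (6.626e-34)^2 / (8 * 9.109e-31 * (6.15e-9)^2)
= 4 * 4.3904e-67 / (8 * 9.109e-31 * 3.7823e-17)
= 6.3717e-21 J
= 0.0398 eV

0.0398


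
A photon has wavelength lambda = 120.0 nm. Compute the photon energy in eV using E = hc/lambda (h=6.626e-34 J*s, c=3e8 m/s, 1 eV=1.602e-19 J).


E = hc / lambda
= (6.626e-34)(3e8) / (120.0e-9)
= 1.9878e-25 / 1.2000e-07
= 1.6565e-18 J
Converting to eV: 1.6565e-18 / 1.602e-19
= 10.3402 eV

10.3402


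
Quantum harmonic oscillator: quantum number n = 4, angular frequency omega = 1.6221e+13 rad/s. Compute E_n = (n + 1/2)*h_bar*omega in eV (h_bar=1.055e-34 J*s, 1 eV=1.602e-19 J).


E = (n + 1/2) * h_bar * omega
= (4 + 0.5) * 1.055e-34 * 1.6221e+13
= 4.5 * 1.7113e-21
= 7.7009e-21 J
= 0.0481 eV

0.0481


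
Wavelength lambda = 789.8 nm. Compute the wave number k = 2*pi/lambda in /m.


k = 2 * pi / lambda
= 6.2832 / (789.8e-9)
= 6.2832 / 7.8980e-07
= 7.9554e+06 /m

7.9554e+06


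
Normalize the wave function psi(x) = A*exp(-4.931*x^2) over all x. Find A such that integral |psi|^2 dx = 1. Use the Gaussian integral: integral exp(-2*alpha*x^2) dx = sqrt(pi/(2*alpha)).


integral |psi|^2 dx = A^2 * sqrt(pi/(2*alpha)) = 1
A^2 = sqrt(2*alpha/pi)
= sqrt(2 * 4.931 / pi)
= 1.771771
A = sqrt(1.771771)
= 1.3311

1.3311


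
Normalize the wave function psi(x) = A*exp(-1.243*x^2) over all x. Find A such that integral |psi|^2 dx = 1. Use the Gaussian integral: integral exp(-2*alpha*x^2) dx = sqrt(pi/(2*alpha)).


integral |psi|^2 dx = A^2 * sqrt(pi/(2*alpha)) = 1
A^2 = sqrt(2*alpha/pi)
= sqrt(2 * 1.243 / pi)
= 0.889561
A = sqrt(0.889561)
= 0.9432

0.9432


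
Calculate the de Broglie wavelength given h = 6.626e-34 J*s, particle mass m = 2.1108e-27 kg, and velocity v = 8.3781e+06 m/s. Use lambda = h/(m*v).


lambda = h / (m * v)
= 6.626e-34 / (2.1108e-27 * 8.3781e+06)
= 6.626e-34 / 1.7684e-20
= 3.7468e-14 m

3.7468e-14


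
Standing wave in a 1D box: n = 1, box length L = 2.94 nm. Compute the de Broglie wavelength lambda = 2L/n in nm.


lambda = 2L / n
= 2 * 2.94 / 1
= 5.88 / 1
= 5.88 nm

5.88


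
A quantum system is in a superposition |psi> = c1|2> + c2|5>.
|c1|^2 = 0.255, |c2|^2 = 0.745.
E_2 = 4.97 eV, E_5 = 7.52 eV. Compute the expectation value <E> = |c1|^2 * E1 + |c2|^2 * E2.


<E> = |c1|^2 * E1 + |c2|^2 * E2
= 0.255 * 4.97 + 0.745 * 7.52
= 1.2673 + 5.6024
= 6.8697 eV

6.8697


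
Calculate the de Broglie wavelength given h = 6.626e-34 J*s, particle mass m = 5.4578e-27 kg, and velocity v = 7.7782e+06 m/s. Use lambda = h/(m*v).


lambda = h / (m * v)
= 6.626e-34 / (5.4578e-27 * 7.7782e+06)
= 6.626e-34 / 4.2452e-20
= 1.5608e-14 m

1.5608e-14


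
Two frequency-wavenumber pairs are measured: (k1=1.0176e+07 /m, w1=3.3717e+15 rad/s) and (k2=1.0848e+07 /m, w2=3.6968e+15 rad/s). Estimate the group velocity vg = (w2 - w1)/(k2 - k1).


vg = (w2 - w1) / (k2 - k1)
= (3.6968e+15 - 3.3717e+15) / (1.0848e+07 - 1.0176e+07)
= 3.2510e+14 / 6.7200e+05
= 4.8378e+08 m/s

4.8378e+08


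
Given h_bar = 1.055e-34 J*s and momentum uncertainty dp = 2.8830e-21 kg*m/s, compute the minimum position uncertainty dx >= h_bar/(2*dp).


dx = h_bar / (2 * dp)
= 1.055e-34 / (2 * 2.8830e-21)
= 1.055e-34 / 5.7660e-21
= 1.8297e-14 m

1.8297e-14


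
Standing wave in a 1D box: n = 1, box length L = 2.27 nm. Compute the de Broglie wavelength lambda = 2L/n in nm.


lambda = 2L / n
= 2 * 2.27 / 1
= 4.54 / 1
= 4.54 nm

4.54


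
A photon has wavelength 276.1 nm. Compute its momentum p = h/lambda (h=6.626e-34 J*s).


p = h / lambda
= 6.626e-34 / (276.1e-9)
= 6.626e-34 / 2.7610e-07
= 2.3999e-27 kg*m/s

2.3999e-27


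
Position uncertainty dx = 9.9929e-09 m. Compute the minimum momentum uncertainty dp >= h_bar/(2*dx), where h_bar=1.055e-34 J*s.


dp = h_bar / (2 * dx)
= 1.055e-34 / (2 * 9.9929e-09)
= 1.055e-34 / 1.9986e-08
= 5.2787e-27 kg*m/s

5.2787e-27


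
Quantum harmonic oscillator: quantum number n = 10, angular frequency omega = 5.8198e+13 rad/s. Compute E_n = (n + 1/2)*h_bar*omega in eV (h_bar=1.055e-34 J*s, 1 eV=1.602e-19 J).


E = (n + 1/2) * h_bar * omega
= (10 + 0.5) * 1.055e-34 * 5.8198e+13
= 10.5 * 6.1399e-21
= 6.4469e-20 J
= 0.4024 eV

0.4024


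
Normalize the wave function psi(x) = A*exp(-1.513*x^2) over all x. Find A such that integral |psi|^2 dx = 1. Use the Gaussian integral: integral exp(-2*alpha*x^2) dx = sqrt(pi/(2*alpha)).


integral |psi|^2 dx = A^2 * sqrt(pi/(2*alpha)) = 1
A^2 = sqrt(2*alpha/pi)
= sqrt(2 * 1.513 / pi)
= 0.98143
A = sqrt(0.98143)
= 0.9907

0.9907


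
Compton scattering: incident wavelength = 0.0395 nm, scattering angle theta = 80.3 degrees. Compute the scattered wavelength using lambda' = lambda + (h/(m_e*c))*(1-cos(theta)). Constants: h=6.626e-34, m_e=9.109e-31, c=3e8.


Compton wavelength: h/(m_e*c) = 2.4247e-12 m
d_lambda = 2.4247e-12 * (1 - cos(80.3 deg))
= 2.4247e-12 * 0.831511
= 2.0162e-12 m = 0.002016 nm
lambda' = 0.0395 + 0.002016
= 0.041516 nm

0.041516


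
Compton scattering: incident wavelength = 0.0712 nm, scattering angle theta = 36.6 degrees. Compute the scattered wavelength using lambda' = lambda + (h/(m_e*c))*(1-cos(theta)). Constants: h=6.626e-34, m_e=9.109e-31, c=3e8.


Compton wavelength: h/(m_e*c) = 2.4247e-12 m
d_lambda = 2.4247e-12 * (1 - cos(36.6 deg))
= 2.4247e-12 * 0.197183
= 4.7811e-13 m = 0.000478 nm
lambda' = 0.0712 + 0.000478
= 0.071678 nm

0.071678


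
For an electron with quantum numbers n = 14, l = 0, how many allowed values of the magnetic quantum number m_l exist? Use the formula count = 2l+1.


m_l ranges from -l to +l in integer steps
So m_l goes from -0 to +0
Count = 2l + 1 = 2*0 + 1
= 1

1


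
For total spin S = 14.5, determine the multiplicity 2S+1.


Spin multiplicity = 2S + 1
= 2 * 14.5 + 1
= 29.0 + 1
= 30

30


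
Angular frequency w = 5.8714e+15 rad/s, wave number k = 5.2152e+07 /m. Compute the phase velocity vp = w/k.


vp = w / k
= 5.8714e+15 / 5.2152e+07
= 1.1258e+08 m/s

1.1258e+08


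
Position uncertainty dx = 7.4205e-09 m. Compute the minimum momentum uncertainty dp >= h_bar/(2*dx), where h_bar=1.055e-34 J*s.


dp = h_bar / (2 * dx)
= 1.055e-34 / (2 * 7.4205e-09)
= 1.055e-34 / 1.4841e-08
= 7.1087e-27 kg*m/s

7.1087e-27


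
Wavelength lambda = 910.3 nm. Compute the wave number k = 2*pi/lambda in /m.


k = 2 * pi / lambda
= 6.2832 / (910.3e-9)
= 6.2832 / 9.1030e-07
= 6.9023e+06 /m

6.9023e+06


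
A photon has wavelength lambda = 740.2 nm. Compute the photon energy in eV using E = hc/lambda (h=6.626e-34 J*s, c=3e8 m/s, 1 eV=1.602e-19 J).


E = hc / lambda
= (6.626e-34)(3e8) / (740.2e-9)
= 1.9878e-25 / 7.4020e-07
= 2.6855e-19 J
Converting to eV: 2.6855e-19 / 1.602e-19
= 1.6763 eV

1.6763


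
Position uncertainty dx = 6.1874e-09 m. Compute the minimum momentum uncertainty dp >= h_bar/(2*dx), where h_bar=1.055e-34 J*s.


dp = h_bar / (2 * dx)
= 1.055e-34 / (2 * 6.1874e-09)
= 1.055e-34 / 1.2375e-08
= 8.5254e-27 kg*m/s

8.5254e-27


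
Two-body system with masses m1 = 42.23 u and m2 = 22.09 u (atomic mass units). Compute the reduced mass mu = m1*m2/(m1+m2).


mu = m1 * m2 / (m1 + m2)
= 42.23 * 22.09 / (42.23 + 22.09)
= 932.8607 / 64.32
= 14.5034 u

14.5034


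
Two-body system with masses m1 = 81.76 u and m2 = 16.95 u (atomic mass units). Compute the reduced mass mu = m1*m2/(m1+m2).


mu = m1 * m2 / (m1 + m2)
= 81.76 * 16.95 / (81.76 + 16.95)
= 1385.832 / 98.71
= 14.0394 u

14.0394


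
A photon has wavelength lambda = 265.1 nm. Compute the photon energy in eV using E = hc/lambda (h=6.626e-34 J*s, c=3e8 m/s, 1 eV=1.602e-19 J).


E = hc / lambda
= (6.626e-34)(3e8) / (265.1e-9)
= 1.9878e-25 / 2.6510e-07
= 7.4983e-19 J
Converting to eV: 7.4983e-19 / 1.602e-19
= 4.6806 eV

4.6806


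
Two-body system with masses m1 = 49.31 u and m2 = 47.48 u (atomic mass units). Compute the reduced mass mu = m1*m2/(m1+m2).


mu = m1 * m2 / (m1 + m2)
= 49.31 * 47.48 / (49.31 + 47.48)
= 2341.2388 / 96.79
= 24.1889 u

24.1889


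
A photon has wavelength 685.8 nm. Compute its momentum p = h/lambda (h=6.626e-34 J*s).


p = h / lambda
= 6.626e-34 / (685.8e-9)
= 6.626e-34 / 6.8580e-07
= 9.6617e-28 kg*m/s

9.6617e-28


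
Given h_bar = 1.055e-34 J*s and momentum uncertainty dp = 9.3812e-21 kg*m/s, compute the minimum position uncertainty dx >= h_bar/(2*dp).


dx = h_bar / (2 * dp)
= 1.055e-34 / (2 * 9.3812e-21)
= 1.055e-34 / 1.8762e-20
= 5.6229e-15 m

5.6229e-15


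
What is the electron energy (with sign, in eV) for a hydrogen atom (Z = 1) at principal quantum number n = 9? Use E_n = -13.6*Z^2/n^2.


E_n = -13.6 * Z^2 / n^2
= -13.6 * 1^2 / 9^2
= -13.6 * 1 / 81
= -0.1679 eV

-0.1679


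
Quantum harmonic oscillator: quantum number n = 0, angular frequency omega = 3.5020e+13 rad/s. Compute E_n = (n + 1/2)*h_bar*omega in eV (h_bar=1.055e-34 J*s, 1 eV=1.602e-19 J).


E = (n + 1/2) * h_bar * omega
= (0 + 0.5) * 1.055e-34 * 3.5020e+13
= 0.5 * 3.6946e-21
= 1.8473e-21 J
= 0.0115 eV

0.0115


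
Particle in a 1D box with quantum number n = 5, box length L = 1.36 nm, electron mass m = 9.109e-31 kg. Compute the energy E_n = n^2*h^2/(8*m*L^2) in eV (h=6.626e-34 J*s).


E = n^2 * h^2 / (8 * m * L^2)
= 5^2 * (6.626e-34)^2 / (8 * 9.109e-31 * (1.36e-9)^2)
= 25 * 4.3904e-67 / (8 * 9.109e-31 * 1.8496e-18)
= 8.1434e-19 J
= 5.0833 eV

5.0833


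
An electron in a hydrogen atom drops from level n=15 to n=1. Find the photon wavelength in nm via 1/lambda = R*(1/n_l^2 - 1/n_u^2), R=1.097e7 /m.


1/lambda = R * (1/n_l^2 - 1/n_u^2)
= 1.097e7 * (1/1^2 - 1/15^2)
= 1.097e7 * (1.0 - 0.004444)
= 1.097e7 * 0.995556
= 1.0921e+07 /m
lambda = 1 / 1.0921e+07 = 91.5647 nm

91.5647


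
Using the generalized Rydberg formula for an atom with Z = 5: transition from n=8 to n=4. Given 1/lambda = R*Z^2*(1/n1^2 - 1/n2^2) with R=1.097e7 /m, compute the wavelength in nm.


1/lambda = R * Z^2 * (1/n1^2 - 1/n2^2)
= 1.097e7 * 5^2 * (1/4^2 - 1/8^2)
= 1.097e7 * 25 * (0.0625 - 0.015625)
= 1.2855e+07 /m
lambda = 1 / 1.2855e+07
= 77.7879 nm

77.7879


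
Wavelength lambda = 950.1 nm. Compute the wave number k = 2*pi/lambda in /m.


k = 2 * pi / lambda
= 6.2832 / (950.1e-9)
= 6.2832 / 9.5010e-07
= 6.6132e+06 /m

6.6132e+06


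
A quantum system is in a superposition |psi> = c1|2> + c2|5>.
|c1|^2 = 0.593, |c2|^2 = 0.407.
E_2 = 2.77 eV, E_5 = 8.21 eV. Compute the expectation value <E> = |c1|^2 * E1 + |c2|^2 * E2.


<E> = |c1|^2 * E1 + |c2|^2 * E2
= 0.593 * 2.77 + 0.407 * 8.21
= 1.6426 + 3.3415
= 4.9841 eV

4.9841


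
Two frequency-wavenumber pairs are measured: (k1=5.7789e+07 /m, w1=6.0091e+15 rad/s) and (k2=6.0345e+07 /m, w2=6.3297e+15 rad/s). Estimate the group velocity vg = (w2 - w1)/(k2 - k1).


vg = (w2 - w1) / (k2 - k1)
= (6.3297e+15 - 6.0091e+15) / (6.0345e+07 - 5.7789e+07)
= 3.2060e+14 / 2.5560e+06
= 1.2543e+08 m/s

1.2543e+08


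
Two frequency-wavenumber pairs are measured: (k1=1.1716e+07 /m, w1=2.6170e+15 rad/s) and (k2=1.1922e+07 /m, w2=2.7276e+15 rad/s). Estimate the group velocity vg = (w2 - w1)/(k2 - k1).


vg = (w2 - w1) / (k2 - k1)
= (2.7276e+15 - 2.6170e+15) / (1.1922e+07 - 1.1716e+07)
= 1.1060e+14 / 2.0600e+05
= 5.3689e+08 m/s

5.3689e+08


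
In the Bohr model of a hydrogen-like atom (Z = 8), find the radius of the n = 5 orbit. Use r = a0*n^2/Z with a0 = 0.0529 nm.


r = a0 * n^2 / Z
= 0.0529 * 5^2 / 8
= 0.0529 * 25 / 8
= 0.1653 nm

0.1653


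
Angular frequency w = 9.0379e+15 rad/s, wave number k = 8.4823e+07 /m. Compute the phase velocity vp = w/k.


vp = w / k
= 9.0379e+15 / 8.4823e+07
= 1.0655e+08 m/s

1.0655e+08


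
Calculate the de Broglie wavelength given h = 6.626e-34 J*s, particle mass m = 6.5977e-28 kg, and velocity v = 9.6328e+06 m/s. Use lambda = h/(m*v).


lambda = h / (m * v)
= 6.626e-34 / (6.5977e-28 * 9.6328e+06)
= 6.626e-34 / 6.3554e-21
= 1.0426e-13 m

1.0426e-13


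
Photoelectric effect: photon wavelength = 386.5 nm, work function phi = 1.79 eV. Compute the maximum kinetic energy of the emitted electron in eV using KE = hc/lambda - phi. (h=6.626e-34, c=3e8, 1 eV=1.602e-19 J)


E_photon = hc / lambda
= (6.626e-34)(3e8) / (386.5e-9)
= 5.1431e-19 J
= 3.2104 eV
KE = E_photon - phi
= 3.2104 - 1.79
= 1.4204 eV

1.4204


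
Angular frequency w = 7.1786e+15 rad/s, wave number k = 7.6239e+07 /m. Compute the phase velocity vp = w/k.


vp = w / k
= 7.1786e+15 / 7.6239e+07
= 9.4159e+07 m/s

9.4159e+07


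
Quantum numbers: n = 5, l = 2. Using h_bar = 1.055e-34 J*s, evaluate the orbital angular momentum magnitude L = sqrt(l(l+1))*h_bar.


L = sqrt(l*(l+1)) * h_bar
= sqrt(2 * 3) * 1.055e-34
= sqrt(6) * 1.055e-34
= 2.4495 * 1.055e-34
= 2.5842e-34 J*s

2.5842e-34


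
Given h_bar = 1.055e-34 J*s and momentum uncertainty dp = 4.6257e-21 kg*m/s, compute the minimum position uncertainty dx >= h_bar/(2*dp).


dx = h_bar / (2 * dp)
= 1.055e-34 / (2 * 4.6257e-21)
= 1.055e-34 / 9.2514e-21
= 1.1404e-14 m

1.1404e-14


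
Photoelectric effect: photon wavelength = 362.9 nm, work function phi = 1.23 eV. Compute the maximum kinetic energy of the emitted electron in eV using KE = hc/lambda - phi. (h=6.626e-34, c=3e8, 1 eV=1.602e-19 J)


E_photon = hc / lambda
= (6.626e-34)(3e8) / (362.9e-9)
= 5.4775e-19 J
= 3.4192 eV
KE = E_photon - phi
= 3.4192 - 1.23
= 2.1892 eV

2.1892


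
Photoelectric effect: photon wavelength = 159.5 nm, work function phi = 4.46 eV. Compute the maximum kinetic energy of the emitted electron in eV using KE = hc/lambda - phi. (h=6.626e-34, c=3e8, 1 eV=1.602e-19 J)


E_photon = hc / lambda
= (6.626e-34)(3e8) / (159.5e-9)
= 1.2463e-18 J
= 7.7795 eV
KE = E_photon - phi
= 7.7795 - 4.46
= 3.3195 eV

3.3195


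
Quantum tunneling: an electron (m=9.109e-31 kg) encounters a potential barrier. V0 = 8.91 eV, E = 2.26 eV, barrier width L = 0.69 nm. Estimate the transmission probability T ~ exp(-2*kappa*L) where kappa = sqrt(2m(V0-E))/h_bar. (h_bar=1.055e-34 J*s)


V0 - E = 6.65 eV = 1.0653e-18 J
kappa = sqrt(2 * m * (V0-E)) / h_bar
= sqrt(2 * 9.109e-31 * 1.0653e-18) / 1.055e-34
= 1.3205e+10 /m
2*kappa*L = 2 * 1.3205e+10 * 0.69e-9
= 18.223
T = exp(-18.223) = 1.218615e-08

1.218615e-08


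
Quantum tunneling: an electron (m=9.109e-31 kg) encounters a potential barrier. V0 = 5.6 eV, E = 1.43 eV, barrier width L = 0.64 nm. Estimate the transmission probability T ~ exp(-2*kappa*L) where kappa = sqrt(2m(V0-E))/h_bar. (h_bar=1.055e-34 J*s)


V0 - E = 4.17 eV = 6.6803e-19 J
kappa = sqrt(2 * m * (V0-E)) / h_bar
= sqrt(2 * 9.109e-31 * 6.6803e-19) / 1.055e-34
= 1.0457e+10 /m
2*kappa*L = 2 * 1.0457e+10 * 0.64e-9
= 13.3847
T = exp(-13.3847) = 1.538575e-06

1.538575e-06


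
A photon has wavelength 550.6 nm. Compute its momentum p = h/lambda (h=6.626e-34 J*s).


p = h / lambda
= 6.626e-34 / (550.6e-9)
= 6.626e-34 / 5.5060e-07
= 1.2034e-27 kg*m/s

1.2034e-27


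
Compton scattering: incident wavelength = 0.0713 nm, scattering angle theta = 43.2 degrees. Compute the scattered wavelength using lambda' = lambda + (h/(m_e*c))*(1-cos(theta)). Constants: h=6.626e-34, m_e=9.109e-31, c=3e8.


Compton wavelength: h/(m_e*c) = 2.4247e-12 m
d_lambda = 2.4247e-12 * (1 - cos(43.2 deg))
= 2.4247e-12 * 0.271031
= 6.5717e-13 m = 0.000657 nm
lambda' = 0.0713 + 0.000657
= 0.071957 nm

0.071957


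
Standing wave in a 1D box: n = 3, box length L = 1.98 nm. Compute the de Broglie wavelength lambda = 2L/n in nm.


lambda = 2L / n
= 2 * 1.98 / 3
= 3.96 / 3
= 1.32 nm

1.32


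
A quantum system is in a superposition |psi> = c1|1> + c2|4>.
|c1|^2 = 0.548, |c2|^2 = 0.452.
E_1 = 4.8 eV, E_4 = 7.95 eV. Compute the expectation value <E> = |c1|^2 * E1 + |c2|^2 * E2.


<E> = |c1|^2 * E1 + |c2|^2 * E2
= 0.548 * 4.8 + 0.452 * 7.95
= 2.6304 + 3.5934
= 6.2238 eV

6.2238


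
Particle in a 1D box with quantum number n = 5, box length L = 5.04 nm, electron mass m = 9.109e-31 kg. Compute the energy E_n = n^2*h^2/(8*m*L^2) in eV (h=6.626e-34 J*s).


E = n^2 * h^2 / (8 * m * L^2)
= 5^2 * (6.626e-34)^2 / (8 * 9.109e-31 * (5.04e-9)^2)
= 25 * 4.3904e-67 / (8 * 9.109e-31 * 2.5402e-17)
= 5.9295e-20 J
= 0.3701 eV

0.3701


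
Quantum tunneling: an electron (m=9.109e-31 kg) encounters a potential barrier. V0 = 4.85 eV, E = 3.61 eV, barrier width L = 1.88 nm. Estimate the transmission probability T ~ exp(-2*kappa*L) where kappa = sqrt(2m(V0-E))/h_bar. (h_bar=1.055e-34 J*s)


V0 - E = 1.24 eV = 1.9865e-19 J
kappa = sqrt(2 * m * (V0-E)) / h_bar
= sqrt(2 * 9.109e-31 * 1.9865e-19) / 1.055e-34
= 5.7022e+09 /m
2*kappa*L = 2 * 5.7022e+09 * 1.88e-9
= 21.4402
T = exp(-21.4402) = 4.882709e-10

4.882709e-10


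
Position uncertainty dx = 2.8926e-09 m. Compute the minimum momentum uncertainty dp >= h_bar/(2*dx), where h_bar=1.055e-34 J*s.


dp = h_bar / (2 * dx)
= 1.055e-34 / (2 * 2.8926e-09)
= 1.055e-34 / 5.7852e-09
= 1.8236e-26 kg*m/s

1.8236e-26


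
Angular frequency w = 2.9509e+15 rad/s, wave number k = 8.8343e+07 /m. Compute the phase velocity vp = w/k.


vp = w / k
= 2.9509e+15 / 8.8343e+07
= 3.3403e+07 m/s

3.3403e+07


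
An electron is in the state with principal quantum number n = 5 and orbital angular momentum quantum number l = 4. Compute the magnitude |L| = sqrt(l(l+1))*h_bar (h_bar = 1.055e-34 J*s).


L = sqrt(l*(l+1)) * h_bar
= sqrt(4 * 5) * 1.055e-34
= sqrt(20) * 1.055e-34
= 4.4721 * 1.055e-34
= 4.7181e-34 J*s

4.7181e-34


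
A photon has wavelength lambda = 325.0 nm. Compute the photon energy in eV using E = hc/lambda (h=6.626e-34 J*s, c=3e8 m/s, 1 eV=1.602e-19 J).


E = hc / lambda
= (6.626e-34)(3e8) / (325.0e-9)
= 1.9878e-25 / 3.2500e-07
= 6.1163e-19 J
Converting to eV: 6.1163e-19 / 1.602e-19
= 3.8179 eV

3.8179


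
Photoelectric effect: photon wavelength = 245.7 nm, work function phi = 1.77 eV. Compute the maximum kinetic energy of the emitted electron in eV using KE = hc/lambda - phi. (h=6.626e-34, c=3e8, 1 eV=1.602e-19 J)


E_photon = hc / lambda
= (6.626e-34)(3e8) / (245.7e-9)
= 8.0904e-19 J
= 5.0502 eV
KE = E_photon - phi
= 5.0502 - 1.77
= 3.2802 eV

3.2802


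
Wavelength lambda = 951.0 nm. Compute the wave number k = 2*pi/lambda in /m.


k = 2 * pi / lambda
= 6.2832 / (951.0e-9)
= 6.2832 / 9.5100e-07
= 6.6069e+06 /m

6.6069e+06


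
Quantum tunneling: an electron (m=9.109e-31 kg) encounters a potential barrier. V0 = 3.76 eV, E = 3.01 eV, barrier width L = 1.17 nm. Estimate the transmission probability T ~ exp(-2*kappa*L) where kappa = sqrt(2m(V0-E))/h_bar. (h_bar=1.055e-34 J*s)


V0 - E = 0.75 eV = 1.2015e-19 J
kappa = sqrt(2 * m * (V0-E)) / h_bar
= sqrt(2 * 9.109e-31 * 1.2015e-19) / 1.055e-34
= 4.4347e+09 /m
2*kappa*L = 2 * 4.4347e+09 * 1.17e-9
= 10.3771
T = exp(-10.3771) = 3.113770e-05

3.113770e-05


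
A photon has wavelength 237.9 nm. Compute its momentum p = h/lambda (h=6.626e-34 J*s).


p = h / lambda
= 6.626e-34 / (237.9e-9)
= 6.626e-34 / 2.3790e-07
= 2.7852e-27 kg*m/s

2.7852e-27


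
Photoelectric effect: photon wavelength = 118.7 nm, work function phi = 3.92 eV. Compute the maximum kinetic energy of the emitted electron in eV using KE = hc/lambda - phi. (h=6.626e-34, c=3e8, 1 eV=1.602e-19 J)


E_photon = hc / lambda
= (6.626e-34)(3e8) / (118.7e-9)
= 1.6746e-18 J
= 10.4534 eV
KE = E_photon - phi
= 10.4534 - 3.92
= 6.5334 eV

6.5334


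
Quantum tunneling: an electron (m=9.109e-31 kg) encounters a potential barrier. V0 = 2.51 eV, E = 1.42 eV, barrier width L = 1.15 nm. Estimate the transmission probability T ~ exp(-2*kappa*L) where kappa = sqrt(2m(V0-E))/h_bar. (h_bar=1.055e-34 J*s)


V0 - E = 1.09 eV = 1.7462e-19 J
kappa = sqrt(2 * m * (V0-E)) / h_bar
= sqrt(2 * 9.109e-31 * 1.7462e-19) / 1.055e-34
= 5.3462e+09 /m
2*kappa*L = 2 * 5.3462e+09 * 1.15e-9
= 12.2962
T = exp(-12.2962) = 4.569163e-06

4.569163e-06


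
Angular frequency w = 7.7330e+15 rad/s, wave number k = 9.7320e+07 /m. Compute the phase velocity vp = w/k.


vp = w / k
= 7.7330e+15 / 9.7320e+07
= 7.9460e+07 m/s

7.9460e+07


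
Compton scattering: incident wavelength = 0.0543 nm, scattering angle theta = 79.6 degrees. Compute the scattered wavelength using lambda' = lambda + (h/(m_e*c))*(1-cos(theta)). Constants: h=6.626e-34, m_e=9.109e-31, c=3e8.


Compton wavelength: h/(m_e*c) = 2.4247e-12 m
d_lambda = 2.4247e-12 * (1 - cos(79.6 deg))
= 2.4247e-12 * 0.819481
= 1.9870e-12 m = 0.001987 nm
lambda' = 0.0543 + 0.001987
= 0.056287 nm

0.056287


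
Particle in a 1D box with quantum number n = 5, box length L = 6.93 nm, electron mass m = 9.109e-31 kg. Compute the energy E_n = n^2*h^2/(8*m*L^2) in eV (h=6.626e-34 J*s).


E = n^2 * h^2 / (8 * m * L^2)
= 5^2 * (6.626e-34)^2 / (8 * 9.109e-31 * (6.93e-9)^2)
= 25 * 4.3904e-67 / (8 * 9.109e-31 * 4.8025e-17)
= 3.1363e-20 J
= 0.1958 eV

0.1958


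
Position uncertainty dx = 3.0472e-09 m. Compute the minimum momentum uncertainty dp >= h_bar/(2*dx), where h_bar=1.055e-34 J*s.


dp = h_bar / (2 * dx)
= 1.055e-34 / (2 * 3.0472e-09)
= 1.055e-34 / 6.0944e-09
= 1.7311e-26 kg*m/s

1.7311e-26


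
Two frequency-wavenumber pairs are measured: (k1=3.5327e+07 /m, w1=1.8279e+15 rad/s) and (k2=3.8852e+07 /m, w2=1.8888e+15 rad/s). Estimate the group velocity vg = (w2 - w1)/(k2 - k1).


vg = (w2 - w1) / (k2 - k1)
= (1.8888e+15 - 1.8279e+15) / (3.8852e+07 - 3.5327e+07)
= 6.0900e+13 / 3.5250e+06
= 1.7277e+07 m/s

1.7277e+07


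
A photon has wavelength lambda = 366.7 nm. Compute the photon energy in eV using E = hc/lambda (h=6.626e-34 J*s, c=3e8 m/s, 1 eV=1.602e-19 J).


E = hc / lambda
= (6.626e-34)(3e8) / (366.7e-9)
= 1.9878e-25 / 3.6670e-07
= 5.4208e-19 J
Converting to eV: 5.4208e-19 / 1.602e-19
= 3.3838 eV

3.3838


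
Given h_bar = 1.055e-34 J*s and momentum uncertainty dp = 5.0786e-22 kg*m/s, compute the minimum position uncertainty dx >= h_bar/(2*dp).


dx = h_bar / (2 * dp)
= 1.055e-34 / (2 * 5.0786e-22)
= 1.055e-34 / 1.0157e-21
= 1.0387e-13 m

1.0387e-13


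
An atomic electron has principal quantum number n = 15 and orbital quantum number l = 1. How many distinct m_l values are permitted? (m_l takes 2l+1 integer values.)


m_l ranges from -l to +l in integer steps
So m_l goes from -1 to +1
Count = 2l + 1 = 2*1 + 1
= 3

3


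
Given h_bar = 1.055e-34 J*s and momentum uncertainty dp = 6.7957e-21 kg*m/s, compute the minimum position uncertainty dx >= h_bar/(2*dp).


dx = h_bar / (2 * dp)
= 1.055e-34 / (2 * 6.7957e-21)
= 1.055e-34 / 1.3591e-20
= 7.7623e-15 m

7.7623e-15


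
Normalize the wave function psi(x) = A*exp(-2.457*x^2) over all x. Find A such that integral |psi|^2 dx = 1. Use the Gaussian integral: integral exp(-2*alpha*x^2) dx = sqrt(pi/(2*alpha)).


integral |psi|^2 dx = A^2 * sqrt(pi/(2*alpha)) = 1
A^2 = sqrt(2*alpha/pi)
= sqrt(2 * 2.457 / pi)
= 1.25067
A = sqrt(1.25067)
= 1.1183

1.1183


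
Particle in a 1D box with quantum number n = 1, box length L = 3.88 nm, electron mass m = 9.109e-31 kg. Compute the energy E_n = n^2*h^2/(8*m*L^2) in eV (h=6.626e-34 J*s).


E = n^2 * h^2 / (8 * m * L^2)
= 1^2 * (6.626e-34)^2 / (8 * 9.109e-31 * (3.88e-9)^2)
= 1 * 4.3904e-67 / (8 * 9.109e-31 * 1.5054e-17)
= 4.0020e-21 J
= 0.025 eV

0.025


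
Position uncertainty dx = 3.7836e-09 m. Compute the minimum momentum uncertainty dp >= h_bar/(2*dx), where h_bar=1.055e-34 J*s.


dp = h_bar / (2 * dx)
= 1.055e-34 / (2 * 3.7836e-09)
= 1.055e-34 / 7.5672e-09
= 1.3942e-26 kg*m/s

1.3942e-26


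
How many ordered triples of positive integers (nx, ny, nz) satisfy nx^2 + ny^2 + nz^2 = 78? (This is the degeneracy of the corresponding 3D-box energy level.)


Enumerate all (nx, ny, nz) with nx^2 + ny^2 + nz^2 = 78:
(2,5,7)
(2,7,5)
(5,2,7)
(5,7,2)
(7,2,5)
(7,5,2)
Total degeneracy = 6

6


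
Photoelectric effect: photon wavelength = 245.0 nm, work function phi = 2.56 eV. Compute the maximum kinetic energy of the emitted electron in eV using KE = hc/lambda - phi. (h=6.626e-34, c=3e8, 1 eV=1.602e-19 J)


E_photon = hc / lambda
= (6.626e-34)(3e8) / (245.0e-9)
= 8.1135e-19 J
= 5.0646 eV
KE = E_photon - phi
= 5.0646 - 2.56
= 2.5046 eV

2.5046


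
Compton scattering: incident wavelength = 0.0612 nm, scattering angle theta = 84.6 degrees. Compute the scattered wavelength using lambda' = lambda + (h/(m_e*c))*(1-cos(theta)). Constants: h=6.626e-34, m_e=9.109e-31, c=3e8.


Compton wavelength: h/(m_e*c) = 2.4247e-12 m
d_lambda = 2.4247e-12 * (1 - cos(84.6 deg))
= 2.4247e-12 * 0.905892
= 2.1965e-12 m = 0.002197 nm
lambda' = 0.0612 + 0.002197
= 0.063397 nm

0.063397


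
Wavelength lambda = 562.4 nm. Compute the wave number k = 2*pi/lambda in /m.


k = 2 * pi / lambda
= 6.2832 / (562.4e-9)
= 6.2832 / 5.6240e-07
= 1.1172e+07 /m

1.1172e+07


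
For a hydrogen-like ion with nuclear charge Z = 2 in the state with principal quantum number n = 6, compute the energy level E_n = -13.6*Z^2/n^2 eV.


E_n = -13.6 * Z^2 / n^2
= -13.6 * 2^2 / 6^2
= -13.6 * 4 / 36
= -1.5111 eV

-1.5111


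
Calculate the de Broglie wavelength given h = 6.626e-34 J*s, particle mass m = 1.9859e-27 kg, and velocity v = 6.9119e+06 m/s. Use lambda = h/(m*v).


lambda = h / (m * v)
= 6.626e-34 / (1.9859e-27 * 6.9119e+06)
= 6.626e-34 / 1.3726e-20
= 4.8272e-14 m

4.8272e-14


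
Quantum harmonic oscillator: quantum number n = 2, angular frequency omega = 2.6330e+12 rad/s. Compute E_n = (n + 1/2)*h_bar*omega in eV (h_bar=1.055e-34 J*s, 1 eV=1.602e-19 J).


E = (n + 1/2) * h_bar * omega
= (2 + 0.5) * 1.055e-34 * 2.6330e+12
= 2.5 * 2.7778e-22
= 6.9445e-22 J
= 0.0043 eV

0.0043


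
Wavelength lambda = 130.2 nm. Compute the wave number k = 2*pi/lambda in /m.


k = 2 * pi / lambda
= 6.2832 / (130.2e-9)
= 6.2832 / 1.3020e-07
= 4.8258e+07 /m

4.8258e+07


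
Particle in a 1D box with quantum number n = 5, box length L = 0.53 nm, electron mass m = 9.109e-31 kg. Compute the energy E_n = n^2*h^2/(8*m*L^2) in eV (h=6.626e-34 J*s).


E = n^2 * h^2 / (8 * m * L^2)
= 5^2 * (6.626e-34)^2 / (8 * 9.109e-31 * (0.53e-9)^2)
= 25 * 4.3904e-67 / (8 * 9.109e-31 * 2.8090e-19)
= 5.3620e-18 J
= 33.4709 eV

33.4709


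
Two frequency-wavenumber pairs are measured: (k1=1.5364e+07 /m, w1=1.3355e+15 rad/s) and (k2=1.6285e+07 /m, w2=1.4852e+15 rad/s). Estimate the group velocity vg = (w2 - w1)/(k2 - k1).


vg = (w2 - w1) / (k2 - k1)
= (1.4852e+15 - 1.3355e+15) / (1.6285e+07 - 1.5364e+07)
= 1.4970e+14 / 9.2100e+05
= 1.6254e+08 m/s

1.6254e+08


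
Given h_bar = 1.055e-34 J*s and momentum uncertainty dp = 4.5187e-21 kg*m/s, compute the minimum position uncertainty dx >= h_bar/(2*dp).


dx = h_bar / (2 * dp)
= 1.055e-34 / (2 * 4.5187e-21)
= 1.055e-34 / 9.0374e-21
= 1.1674e-14 m

1.1674e-14


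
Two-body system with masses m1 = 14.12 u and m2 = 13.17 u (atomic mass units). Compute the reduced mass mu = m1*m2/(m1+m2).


mu = m1 * m2 / (m1 + m2)
= 14.12 * 13.17 / (14.12 + 13.17)
= 185.9604 / 27.29
= 6.8142 u

6.8142


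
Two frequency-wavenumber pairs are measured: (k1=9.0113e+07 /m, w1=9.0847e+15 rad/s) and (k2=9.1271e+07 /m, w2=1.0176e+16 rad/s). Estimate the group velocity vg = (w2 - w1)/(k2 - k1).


vg = (w2 - w1) / (k2 - k1)
= (1.0176e+16 - 9.0847e+15) / (9.1271e+07 - 9.0113e+07)
= 1.0913e+15 / 1.1580e+06
= 9.4240e+08 m/s

9.4240e+08


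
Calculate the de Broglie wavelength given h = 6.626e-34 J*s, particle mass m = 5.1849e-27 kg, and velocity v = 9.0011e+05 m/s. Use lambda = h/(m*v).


lambda = h / (m * v)
= 6.626e-34 / (5.1849e-27 * 9.0011e+05)
= 6.626e-34 / 4.6670e-21
= 1.4198e-13 m

1.4198e-13


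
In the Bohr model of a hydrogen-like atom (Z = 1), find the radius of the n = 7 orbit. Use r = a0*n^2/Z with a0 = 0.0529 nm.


r = a0 * n^2 / Z
= 0.0529 * 7^2 / 1
= 0.0529 * 49 / 1
= 2.5921 nm

2.5921


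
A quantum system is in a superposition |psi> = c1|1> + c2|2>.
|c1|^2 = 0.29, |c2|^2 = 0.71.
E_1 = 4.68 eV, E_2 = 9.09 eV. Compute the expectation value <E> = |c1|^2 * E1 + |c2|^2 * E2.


<E> = |c1|^2 * E1 + |c2|^2 * E2
= 0.29 * 4.68 + 0.71 * 9.09
= 1.3572 + 6.4539
= 7.8111 eV

7.8111


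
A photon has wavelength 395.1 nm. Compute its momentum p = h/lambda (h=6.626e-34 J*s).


p = h / lambda
= 6.626e-34 / (395.1e-9)
= 6.626e-34 / 3.9510e-07
= 1.6770e-27 kg*m/s

1.6770e-27


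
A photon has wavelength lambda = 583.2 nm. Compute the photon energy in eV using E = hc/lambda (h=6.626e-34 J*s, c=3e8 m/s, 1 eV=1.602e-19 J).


E = hc / lambda
= (6.626e-34)(3e8) / (583.2e-9)
= 1.9878e-25 / 5.8320e-07
= 3.4084e-19 J
Converting to eV: 3.4084e-19 / 1.602e-19
= 2.1276 eV

2.1276


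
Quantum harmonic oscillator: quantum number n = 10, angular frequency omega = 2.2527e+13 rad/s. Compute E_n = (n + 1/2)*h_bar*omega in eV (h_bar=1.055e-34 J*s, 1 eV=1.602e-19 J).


E = (n + 1/2) * h_bar * omega
= (10 + 0.5) * 1.055e-34 * 2.2527e+13
= 10.5 * 2.3766e-21
= 2.4954e-20 J
= 0.1558 eV

0.1558


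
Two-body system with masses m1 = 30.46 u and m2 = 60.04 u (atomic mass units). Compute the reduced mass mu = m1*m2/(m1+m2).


mu = m1 * m2 / (m1 + m2)
= 30.46 * 60.04 / (30.46 + 60.04)
= 1828.8184 / 90.5
= 20.2079 u

20.2079


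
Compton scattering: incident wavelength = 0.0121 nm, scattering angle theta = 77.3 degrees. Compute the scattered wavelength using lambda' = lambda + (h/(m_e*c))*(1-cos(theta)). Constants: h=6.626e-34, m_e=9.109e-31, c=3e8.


Compton wavelength: h/(m_e*c) = 2.4247e-12 m
d_lambda = 2.4247e-12 * (1 - cos(77.3 deg))
= 2.4247e-12 * 0.780154
= 1.8916e-12 m = 0.001892 nm
lambda' = 0.0121 + 0.001892
= 0.013992 nm

0.013992


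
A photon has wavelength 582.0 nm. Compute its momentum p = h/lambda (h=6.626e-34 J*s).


p = h / lambda
= 6.626e-34 / (582.0e-9)
= 6.626e-34 / 5.8200e-07
= 1.1385e-27 kg*m/s

1.1385e-27


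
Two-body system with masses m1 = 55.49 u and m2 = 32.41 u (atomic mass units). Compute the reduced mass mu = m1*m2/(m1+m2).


mu = m1 * m2 / (m1 + m2)
= 55.49 * 32.41 / (55.49 + 32.41)
= 1798.4309 / 87.9
= 20.46 u

20.46


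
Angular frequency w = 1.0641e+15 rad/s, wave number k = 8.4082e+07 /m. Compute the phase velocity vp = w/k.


vp = w / k
= 1.0641e+15 / 8.4082e+07
= 1.2656e+07 m/s

1.2656e+07


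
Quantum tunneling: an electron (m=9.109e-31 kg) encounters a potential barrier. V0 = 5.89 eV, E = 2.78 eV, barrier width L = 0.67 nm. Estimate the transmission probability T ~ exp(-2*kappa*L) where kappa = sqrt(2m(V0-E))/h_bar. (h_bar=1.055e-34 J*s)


V0 - E = 3.11 eV = 4.9822e-19 J
kappa = sqrt(2 * m * (V0-E)) / h_bar
= sqrt(2 * 9.109e-31 * 4.9822e-19) / 1.055e-34
= 9.0304e+09 /m
2*kappa*L = 2 * 9.0304e+09 * 0.67e-9
= 12.1008
T = exp(-12.1008) = 5.555059e-06

5.555059e-06


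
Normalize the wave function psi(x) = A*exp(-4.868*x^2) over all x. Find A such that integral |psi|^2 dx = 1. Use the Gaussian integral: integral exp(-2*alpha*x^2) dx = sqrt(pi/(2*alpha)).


integral |psi|^2 dx = A^2 * sqrt(pi/(2*alpha)) = 1
A^2 = sqrt(2*alpha/pi)
= sqrt(2 * 4.868 / pi)
= 1.760416
A = sqrt(1.760416)
= 1.3268

1.3268


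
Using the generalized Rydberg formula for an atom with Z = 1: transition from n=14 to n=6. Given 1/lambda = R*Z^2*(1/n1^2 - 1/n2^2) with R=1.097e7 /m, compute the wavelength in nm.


1/lambda = R * Z^2 * (1/n1^2 - 1/n2^2)
= 1.097e7 * 1^2 * (1/6^2 - 1/14^2)
= 1.097e7 * 1 * (0.027778 - 0.005102)
= 2.4875e+05 /m
lambda = 1 / 2.4875e+05
= 4020.0547 nm

4020.0547


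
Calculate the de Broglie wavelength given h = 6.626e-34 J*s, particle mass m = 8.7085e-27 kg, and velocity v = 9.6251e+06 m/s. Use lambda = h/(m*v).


lambda = h / (m * v)
= 6.626e-34 / (8.7085e-27 * 9.6251e+06)
= 6.626e-34 / 8.3820e-20
= 7.9050e-15 m

7.9050e-15


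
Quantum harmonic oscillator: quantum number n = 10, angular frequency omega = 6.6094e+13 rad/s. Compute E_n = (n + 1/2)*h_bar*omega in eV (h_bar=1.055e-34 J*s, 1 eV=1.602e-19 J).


E = (n + 1/2) * h_bar * omega
= (10 + 0.5) * 1.055e-34 * 6.6094e+13
= 10.5 * 6.9729e-21
= 7.3216e-20 J
= 0.457 eV

0.457


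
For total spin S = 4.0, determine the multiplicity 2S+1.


Spin multiplicity = 2S + 1
= 2 * 4.0 + 1
= 8.0 + 1
= 9

9


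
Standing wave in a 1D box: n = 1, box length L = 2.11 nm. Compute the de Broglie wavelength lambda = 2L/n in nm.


lambda = 2L / n
= 2 * 2.11 / 1
= 4.22 / 1
= 4.22 nm

4.22


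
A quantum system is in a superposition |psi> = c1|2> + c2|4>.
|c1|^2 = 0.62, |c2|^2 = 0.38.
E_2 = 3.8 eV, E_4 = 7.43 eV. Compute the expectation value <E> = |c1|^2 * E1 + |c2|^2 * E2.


<E> = |c1|^2 * E1 + |c2|^2 * E2
= 0.62 * 3.8 + 0.38 * 7.43
= 2.356 + 2.8234
= 5.1794 eV

5.1794


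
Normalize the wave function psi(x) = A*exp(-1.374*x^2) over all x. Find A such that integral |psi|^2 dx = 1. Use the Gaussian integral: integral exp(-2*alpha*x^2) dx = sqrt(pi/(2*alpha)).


integral |psi|^2 dx = A^2 * sqrt(pi/(2*alpha)) = 1
A^2 = sqrt(2*alpha/pi)
= sqrt(2 * 1.374 / pi)
= 0.935262
A = sqrt(0.935262)
= 0.9671

0.9671


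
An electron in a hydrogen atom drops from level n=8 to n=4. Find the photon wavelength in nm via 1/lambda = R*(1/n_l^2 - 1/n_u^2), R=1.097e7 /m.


1/lambda = R * (1/n_l^2 - 1/n_u^2)
= 1.097e7 * (1/4^2 - 1/8^2)
= 1.097e7 * (0.0625 - 0.015625)
= 1.097e7 * 0.046875
= 5.1422e+05 /m
lambda = 1 / 5.1422e+05 = 1944.6977 nm

1944.6977


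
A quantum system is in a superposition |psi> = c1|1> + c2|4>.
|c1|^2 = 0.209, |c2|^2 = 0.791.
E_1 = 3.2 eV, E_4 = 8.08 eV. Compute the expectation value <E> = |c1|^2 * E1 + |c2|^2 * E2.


<E> = |c1|^2 * E1 + |c2|^2 * E2
= 0.209 * 3.2 + 0.791 * 8.08
= 0.6688 + 6.3913
= 7.0601 eV

7.0601


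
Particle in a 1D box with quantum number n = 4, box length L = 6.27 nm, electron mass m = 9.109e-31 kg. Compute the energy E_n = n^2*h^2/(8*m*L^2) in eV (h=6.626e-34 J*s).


E = n^2 * h^2 / (8 * m * L^2)
= 4^2 * (6.626e-34)^2 / (8 * 9.109e-31 * (6.27e-9)^2)
= 16 * 4.3904e-67 / (8 * 9.109e-31 * 3.9313e-17)
= 2.4520e-20 J
= 0.1531 eV

0.1531


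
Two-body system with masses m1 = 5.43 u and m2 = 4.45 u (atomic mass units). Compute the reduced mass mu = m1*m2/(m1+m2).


mu = m1 * m2 / (m1 + m2)
= 5.43 * 4.45 / (5.43 + 4.45)
= 24.1635 / 9.88
= 2.4457 u

2.4457


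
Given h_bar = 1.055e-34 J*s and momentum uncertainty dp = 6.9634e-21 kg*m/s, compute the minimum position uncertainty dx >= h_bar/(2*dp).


dx = h_bar / (2 * dp)
= 1.055e-34 / (2 * 6.9634e-21)
= 1.055e-34 / 1.3927e-20
= 7.5753e-15 m

7.5753e-15


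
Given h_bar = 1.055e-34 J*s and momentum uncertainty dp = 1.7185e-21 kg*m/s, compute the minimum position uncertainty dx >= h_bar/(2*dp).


dx = h_bar / (2 * dp)
= 1.055e-34 / (2 * 1.7185e-21)
= 1.055e-34 / 3.4370e-21
= 3.0695e-14 m

3.0695e-14


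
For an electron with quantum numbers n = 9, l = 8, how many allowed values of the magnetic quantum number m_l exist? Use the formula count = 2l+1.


m_l ranges from -l to +l in integer steps
So m_l goes from -8 to +8
Count = 2l + 1 = 2*8 + 1
= 17

17


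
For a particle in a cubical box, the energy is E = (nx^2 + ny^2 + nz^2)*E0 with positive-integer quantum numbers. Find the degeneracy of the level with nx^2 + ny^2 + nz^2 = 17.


Enumerate all (nx, ny, nz) with nx^2 + ny^2 + nz^2 = 17:
(2,2,3)
(2,3,2)
(3,2,2)
Total degeneracy = 3

3


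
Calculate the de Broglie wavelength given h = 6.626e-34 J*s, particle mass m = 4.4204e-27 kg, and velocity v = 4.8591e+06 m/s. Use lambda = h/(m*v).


lambda = h / (m * v)
= 6.626e-34 / (4.4204e-27 * 4.8591e+06)
= 6.626e-34 / 2.1479e-20
= 3.0848e-14 m

3.0848e-14


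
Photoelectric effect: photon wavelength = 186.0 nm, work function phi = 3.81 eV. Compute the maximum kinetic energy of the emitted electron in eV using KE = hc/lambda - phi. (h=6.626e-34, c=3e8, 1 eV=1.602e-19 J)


E_photon = hc / lambda
= (6.626e-34)(3e8) / (186.0e-9)
= 1.0687e-18 J
= 6.6711 eV
KE = E_photon - phi
= 6.6711 - 3.81
= 2.8611 eV

2.8611


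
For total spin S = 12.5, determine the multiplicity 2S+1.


Spin multiplicity = 2S + 1
= 2 * 12.5 + 1
= 25.0 + 1
= 26

26


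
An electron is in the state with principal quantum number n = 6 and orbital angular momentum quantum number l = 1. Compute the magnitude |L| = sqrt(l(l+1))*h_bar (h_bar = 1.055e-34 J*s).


L = sqrt(l*(l+1)) * h_bar
= sqrt(1 * 2) * 1.055e-34
= sqrt(2) * 1.055e-34
= 1.4142 * 1.055e-34
= 1.4920e-34 J*s

1.4920e-34


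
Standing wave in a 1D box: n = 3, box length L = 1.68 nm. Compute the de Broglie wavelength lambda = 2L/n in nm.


lambda = 2L / n
= 2 * 1.68 / 3
= 3.36 / 3
= 1.12 nm

1.12


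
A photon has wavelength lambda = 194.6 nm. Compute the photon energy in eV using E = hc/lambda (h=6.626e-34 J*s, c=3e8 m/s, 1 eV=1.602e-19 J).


E = hc / lambda
= (6.626e-34)(3e8) / (194.6e-9)
= 1.9878e-25 / 1.9460e-07
= 1.0215e-18 J
Converting to eV: 1.0215e-18 / 1.602e-19
= 6.3763 eV

6.3763


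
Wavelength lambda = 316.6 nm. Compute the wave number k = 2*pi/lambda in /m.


k = 2 * pi / lambda
= 6.2832 / (316.6e-9)
= 6.2832 / 3.1660e-07
= 1.9846e+07 /m

1.9846e+07


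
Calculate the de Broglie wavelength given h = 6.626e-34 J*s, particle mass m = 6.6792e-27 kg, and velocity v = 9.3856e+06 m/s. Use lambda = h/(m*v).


lambda = h / (m * v)
= 6.626e-34 / (6.6792e-27 * 9.3856e+06)
= 6.626e-34 / 6.2688e-20
= 1.0570e-14 m

1.0570e-14


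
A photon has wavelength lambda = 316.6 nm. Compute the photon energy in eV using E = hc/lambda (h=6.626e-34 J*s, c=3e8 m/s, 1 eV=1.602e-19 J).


E = hc / lambda
= (6.626e-34)(3e8) / (316.6e-9)
= 1.9878e-25 / 3.1660e-07
= 6.2786e-19 J
Converting to eV: 6.2786e-19 / 1.602e-19
= 3.9192 eV

3.9192


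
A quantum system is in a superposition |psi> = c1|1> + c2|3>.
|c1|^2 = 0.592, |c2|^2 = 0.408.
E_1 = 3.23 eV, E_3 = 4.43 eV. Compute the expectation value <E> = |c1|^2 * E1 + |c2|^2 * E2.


<E> = |c1|^2 * E1 + |c2|^2 * E2
= 0.592 * 3.23 + 0.408 * 4.43
= 1.9122 + 1.8074
= 3.7196 eV

3.7196


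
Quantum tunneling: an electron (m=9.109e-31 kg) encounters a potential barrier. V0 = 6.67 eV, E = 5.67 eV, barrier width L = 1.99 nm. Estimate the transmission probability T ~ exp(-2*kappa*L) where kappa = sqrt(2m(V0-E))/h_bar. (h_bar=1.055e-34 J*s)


V0 - E = 1.0 eV = 1.6020e-19 J
kappa = sqrt(2 * m * (V0-E)) / h_bar
= sqrt(2 * 9.109e-31 * 1.6020e-19) / 1.055e-34
= 5.1207e+09 /m
2*kappa*L = 2 * 5.1207e+09 * 1.99e-9
= 20.3804
T = exp(-20.3804) = 1.409012e-09

1.409012e-09


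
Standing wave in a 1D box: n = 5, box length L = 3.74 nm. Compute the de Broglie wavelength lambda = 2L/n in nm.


lambda = 2L / n
= 2 * 3.74 / 5
= 7.48 / 5
= 1.496 nm

1.496
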